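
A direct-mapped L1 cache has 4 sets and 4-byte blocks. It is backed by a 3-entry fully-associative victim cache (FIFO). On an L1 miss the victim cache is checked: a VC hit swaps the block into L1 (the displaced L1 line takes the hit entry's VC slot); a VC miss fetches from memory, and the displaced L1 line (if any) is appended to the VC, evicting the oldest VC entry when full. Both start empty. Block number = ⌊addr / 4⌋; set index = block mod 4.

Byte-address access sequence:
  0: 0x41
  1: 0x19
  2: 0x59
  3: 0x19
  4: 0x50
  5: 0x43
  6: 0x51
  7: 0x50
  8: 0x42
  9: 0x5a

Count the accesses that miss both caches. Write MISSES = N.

MISSES = 4

  [0] addr=0x41 blk=16 s=0: MISS | VC []
  [1] addr=0x19 blk=6 s=2: MISS | VC []
  [2] addr=0x59 blk=22 s=2: MISS | VC [6]
  [3] addr=0x19 blk=6 s=2: VC-HIT | VC [22]
  [4] addr=0x50 blk=20 s=0: MISS | VC [22, 16]
  [5] addr=0x43 blk=16 s=0: VC-HIT | VC [22, 20]
  [6] addr=0x51 blk=20 s=0: VC-HIT | VC [22, 16]
  [7] addr=0x50 blk=20 s=0: L1-HIT | VC [22, 16]
  [8] addr=0x42 blk=16 s=0: VC-HIT | VC [22, 20]
  [9] addr=0x5a blk=22 s=2: VC-HIT | VC [6, 20]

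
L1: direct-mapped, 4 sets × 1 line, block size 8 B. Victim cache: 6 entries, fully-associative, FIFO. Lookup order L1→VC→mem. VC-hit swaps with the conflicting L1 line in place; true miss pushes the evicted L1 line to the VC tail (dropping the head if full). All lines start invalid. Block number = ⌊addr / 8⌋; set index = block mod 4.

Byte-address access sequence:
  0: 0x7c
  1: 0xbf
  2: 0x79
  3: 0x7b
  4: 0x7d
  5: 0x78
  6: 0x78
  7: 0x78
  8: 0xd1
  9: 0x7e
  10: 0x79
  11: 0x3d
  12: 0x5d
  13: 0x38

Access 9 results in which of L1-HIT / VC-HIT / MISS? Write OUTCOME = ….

  [0] addr=0x7c blk=15 s=3: MISS | VC []
  [1] addr=0xbf blk=23 s=3: MISS | VC [15]
  [2] addr=0x79 blk=15 s=3: VC-HIT | VC [23]
  [3] addr=0x7b blk=15 s=3: L1-HIT | VC [23]
  [4] addr=0x7d blk=15 s=3: L1-HIT | VC [23]
  [5] addr=0x78 blk=15 s=3: L1-HIT | VC [23]
  [6] addr=0x78 blk=15 s=3: L1-HIT | VC [23]
  [7] addr=0x78 blk=15 s=3: L1-HIT | VC [23]
  [8] addr=0xd1 blk=26 s=2: MISS | VC [23]
  [9] addr=0x7e blk=15 s=3: L1-HIT | VC [23]
  [10] addr=0x79 blk=15 s=3: L1-HIT | VC [23]
  [11] addr=0x3d blk=7 s=3: MISS | VC [23, 15]
  [12] addr=0x5d blk=11 s=3: MISS | VC [23, 15, 7]
  [13] addr=0x38 blk=7 s=3: VC-HIT | VC [23, 15, 11]

OUTCOME = L1-HIT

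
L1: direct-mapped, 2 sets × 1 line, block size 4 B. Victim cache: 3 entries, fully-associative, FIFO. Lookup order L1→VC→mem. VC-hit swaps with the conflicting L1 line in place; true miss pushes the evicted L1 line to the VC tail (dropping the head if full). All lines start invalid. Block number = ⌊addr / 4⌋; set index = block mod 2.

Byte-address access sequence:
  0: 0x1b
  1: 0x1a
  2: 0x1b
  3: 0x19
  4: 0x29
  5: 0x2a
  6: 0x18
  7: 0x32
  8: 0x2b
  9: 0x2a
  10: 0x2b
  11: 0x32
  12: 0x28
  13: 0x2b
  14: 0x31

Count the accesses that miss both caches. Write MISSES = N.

#0 0x1b→b6/s0 MISS; vc=[]
#1 0x1a→b6/s0 L1-HIT; vc=[]
#2 0x1b→b6/s0 L1-HIT; vc=[]
#3 0x19→b6/s0 L1-HIT; vc=[]
#4 0x29→b10/s0 MISS; vc=[6]
#5 0x2a→b10/s0 L1-HIT; vc=[6]
#6 0x18→b6/s0 VC-HIT; vc=[10]
#7 0x32→b12/s0 MISS; vc=[10,6]
#8 0x2b→b10/s0 VC-HIT; vc=[12,6]
#9 0x2a→b10/s0 L1-HIT; vc=[12,6]
#10 0x2b→b10/s0 L1-HIT; vc=[12,6]
#11 0x32→b12/s0 VC-HIT; vc=[10,6]
#12 0x28→b10/s0 VC-HIT; vc=[12,6]
#13 0x2b→b10/s0 L1-HIT; vc=[12,6]
#14 0x31→b12/s0 VC-HIT; vc=[10,6]

MISSES = 3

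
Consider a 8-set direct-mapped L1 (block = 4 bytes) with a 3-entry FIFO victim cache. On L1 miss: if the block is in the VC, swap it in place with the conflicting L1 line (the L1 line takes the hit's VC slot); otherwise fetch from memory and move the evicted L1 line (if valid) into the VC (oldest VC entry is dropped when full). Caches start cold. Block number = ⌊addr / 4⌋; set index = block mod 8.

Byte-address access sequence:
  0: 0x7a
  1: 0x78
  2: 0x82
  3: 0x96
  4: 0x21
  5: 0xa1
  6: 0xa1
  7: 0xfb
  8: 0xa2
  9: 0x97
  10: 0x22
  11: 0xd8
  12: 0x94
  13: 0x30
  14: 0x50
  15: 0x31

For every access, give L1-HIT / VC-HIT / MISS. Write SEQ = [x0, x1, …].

SEQ = [MISS, L1-HIT, MISS, MISS, MISS, MISS, L1-HIT, MISS, L1-HIT, L1-HIT, VC-HIT, MISS, L1-HIT, MISS, MISS, VC-HIT]

  [0] addr=0x7a blk=30 s=6: MISS | VC []
  [1] addr=0x78 blk=30 s=6: L1-HIT | VC []
  [2] addr=0x82 blk=32 s=0: MISS | VC []
  [3] addr=0x96 blk=37 s=5: MISS | VC []
  [4] addr=0x21 blk=8 s=0: MISS | VC [32]
  [5] addr=0xa1 blk=40 s=0: MISS | VC [32, 8]
  [6] addr=0xa1 blk=40 s=0: L1-HIT | VC [32, 8]
  [7] addr=0xfb blk=62 s=6: MISS | VC [32, 8, 30]
  [8] addr=0xa2 blk=40 s=0: L1-HIT | VC [32, 8, 30]
  [9] addr=0x97 blk=37 s=5: L1-HIT | VC [32, 8, 30]
  [10] addr=0x22 blk=8 s=0: VC-HIT | VC [32, 40, 30]
  [11] addr=0xd8 blk=54 s=6: MISS | VC [40, 30, 62]
  [12] addr=0x94 blk=37 s=5: L1-HIT | VC [40, 30, 62]
  [13] addr=0x30 blk=12 s=4: MISS | VC [40, 30, 62]
  [14] addr=0x50 blk=20 s=4: MISS | VC [30, 62, 12]
  [15] addr=0x31 blk=12 s=4: VC-HIT | VC [30, 62, 20]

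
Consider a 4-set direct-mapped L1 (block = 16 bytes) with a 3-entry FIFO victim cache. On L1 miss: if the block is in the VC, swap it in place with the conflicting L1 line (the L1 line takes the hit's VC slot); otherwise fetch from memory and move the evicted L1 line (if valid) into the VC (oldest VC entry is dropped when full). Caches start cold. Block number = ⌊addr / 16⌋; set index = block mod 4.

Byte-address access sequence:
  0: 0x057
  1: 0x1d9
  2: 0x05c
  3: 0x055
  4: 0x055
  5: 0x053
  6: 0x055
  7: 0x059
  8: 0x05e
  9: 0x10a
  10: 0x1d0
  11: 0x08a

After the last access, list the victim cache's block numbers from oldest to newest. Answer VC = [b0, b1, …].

VC = [5, 16]

#0 0x57→b5/s1 MISS; vc=[]
#1 0x1d9→b29/s1 MISS; vc=[5]
#2 0x5c→b5/s1 VC-HIT; vc=[29]
#3 0x55→b5/s1 L1-HIT; vc=[29]
#4 0x55→b5/s1 L1-HIT; vc=[29]
#5 0x53→b5/s1 L1-HIT; vc=[29]
#6 0x55→b5/s1 L1-HIT; vc=[29]
#7 0x59→b5/s1 L1-HIT; vc=[29]
#8 0x5e→b5/s1 L1-HIT; vc=[29]
#9 0x10a→b16/s0 MISS; vc=[29]
#10 0x1d0→b29/s1 VC-HIT; vc=[5]
#11 0x8a→b8/s0 MISS; vc=[5,16]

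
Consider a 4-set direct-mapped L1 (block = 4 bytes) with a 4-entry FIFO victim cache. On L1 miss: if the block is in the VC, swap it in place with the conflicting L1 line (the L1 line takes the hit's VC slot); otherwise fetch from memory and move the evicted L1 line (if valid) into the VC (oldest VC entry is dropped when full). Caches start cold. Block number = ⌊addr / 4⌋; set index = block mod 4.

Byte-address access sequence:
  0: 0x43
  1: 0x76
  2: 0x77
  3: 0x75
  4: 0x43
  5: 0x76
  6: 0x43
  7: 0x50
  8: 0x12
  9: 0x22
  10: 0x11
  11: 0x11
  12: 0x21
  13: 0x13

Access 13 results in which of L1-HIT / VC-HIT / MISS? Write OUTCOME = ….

OUTCOME = VC-HIT

#0 0x43→b16/s0 MISS; vc=[]
#1 0x76→b29/s1 MISS; vc=[]
#2 0x77→b29/s1 L1-HIT; vc=[]
#3 0x75→b29/s1 L1-HIT; vc=[]
#4 0x43→b16/s0 L1-HIT; vc=[]
#5 0x76→b29/s1 L1-HIT; vc=[]
#6 0x43→b16/s0 L1-HIT; vc=[]
#7 0x50→b20/s0 MISS; vc=[16]
#8 0x12→b4/s0 MISS; vc=[16,20]
#9 0x22→b8/s0 MISS; vc=[16,20,4]
#10 0x11→b4/s0 VC-HIT; vc=[16,20,8]
#11 0x11→b4/s0 L1-HIT; vc=[16,20,8]
#12 0x21→b8/s0 VC-HIT; vc=[16,20,4]
#13 0x13→b4/s0 VC-HIT; vc=[16,20,8]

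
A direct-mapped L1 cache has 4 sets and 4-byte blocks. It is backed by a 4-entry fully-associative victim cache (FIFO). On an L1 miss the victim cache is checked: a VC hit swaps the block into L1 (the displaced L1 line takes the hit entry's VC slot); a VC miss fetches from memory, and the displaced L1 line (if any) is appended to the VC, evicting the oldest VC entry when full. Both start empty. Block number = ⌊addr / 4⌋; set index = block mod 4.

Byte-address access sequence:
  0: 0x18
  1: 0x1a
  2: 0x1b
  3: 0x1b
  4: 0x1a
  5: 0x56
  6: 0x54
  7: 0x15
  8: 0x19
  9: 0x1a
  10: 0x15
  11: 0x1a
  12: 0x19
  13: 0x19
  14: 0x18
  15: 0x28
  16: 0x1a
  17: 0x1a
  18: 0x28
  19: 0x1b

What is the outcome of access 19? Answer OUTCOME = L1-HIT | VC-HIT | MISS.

0: 0x18 (blk 6, set 2) → MISS  vc=[]
1: 0x1a (blk 6, set 2) → L1-HIT  vc=[]
2: 0x1b (blk 6, set 2) → L1-HIT  vc=[]
3: 0x1b (blk 6, set 2) → L1-HIT  vc=[]
4: 0x1a (blk 6, set 2) → L1-HIT  vc=[]
5: 0x56 (blk 21, set 1) → MISS  vc=[]
6: 0x54 (blk 21, set 1) → L1-HIT  vc=[]
7: 0x15 (blk 5, set 1) → MISS  vc=[21]
8: 0x19 (blk 6, set 2) → L1-HIT  vc=[21]
9: 0x1a (blk 6, set 2) → L1-HIT  vc=[21]
10: 0x15 (blk 5, set 1) → L1-HIT  vc=[21]
11: 0x1a (blk 6, set 2) → L1-HIT  vc=[21]
12: 0x19 (blk 6, set 2) → L1-HIT  vc=[21]
13: 0x19 (blk 6, set 2) → L1-HIT  vc=[21]
14: 0x18 (blk 6, set 2) → L1-HIT  vc=[21]
15: 0x28 (blk 10, set 2) → MISS  vc=[21, 6]
16: 0x1a (blk 6, set 2) → VC-HIT  vc=[21, 10]
17: 0x1a (blk 6, set 2) → L1-HIT  vc=[21, 10]
18: 0x28 (blk 10, set 2) → VC-HIT  vc=[21, 6]
19: 0x1b (blk 6, set 2) → VC-HIT  vc=[21, 10]

OUTCOME = VC-HIT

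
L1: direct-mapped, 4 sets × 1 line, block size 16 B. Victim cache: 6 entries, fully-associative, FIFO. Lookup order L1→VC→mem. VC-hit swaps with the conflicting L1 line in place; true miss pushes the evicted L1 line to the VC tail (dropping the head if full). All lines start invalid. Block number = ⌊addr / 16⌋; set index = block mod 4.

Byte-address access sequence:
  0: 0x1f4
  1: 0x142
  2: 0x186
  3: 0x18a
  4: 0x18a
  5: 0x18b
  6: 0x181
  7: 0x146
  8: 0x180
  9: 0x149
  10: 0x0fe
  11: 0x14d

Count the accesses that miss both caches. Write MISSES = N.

MISSES = 4

#0 0x1f4→b31/s3 MISS; vc=[]
#1 0x142→b20/s0 MISS; vc=[]
#2 0x186→b24/s0 MISS; vc=[20]
#3 0x18a→b24/s0 L1-HIT; vc=[20]
#4 0x18a→b24/s0 L1-HIT; vc=[20]
#5 0x18b→b24/s0 L1-HIT; vc=[20]
#6 0x181→b24/s0 L1-HIT; vc=[20]
#7 0x146→b20/s0 VC-HIT; vc=[24]
#8 0x180→b24/s0 VC-HIT; vc=[20]
#9 0x149→b20/s0 VC-HIT; vc=[24]
#10 0xfe→b15/s3 MISS; vc=[24,31]
#11 0x14d→b20/s0 L1-HIT; vc=[24,31]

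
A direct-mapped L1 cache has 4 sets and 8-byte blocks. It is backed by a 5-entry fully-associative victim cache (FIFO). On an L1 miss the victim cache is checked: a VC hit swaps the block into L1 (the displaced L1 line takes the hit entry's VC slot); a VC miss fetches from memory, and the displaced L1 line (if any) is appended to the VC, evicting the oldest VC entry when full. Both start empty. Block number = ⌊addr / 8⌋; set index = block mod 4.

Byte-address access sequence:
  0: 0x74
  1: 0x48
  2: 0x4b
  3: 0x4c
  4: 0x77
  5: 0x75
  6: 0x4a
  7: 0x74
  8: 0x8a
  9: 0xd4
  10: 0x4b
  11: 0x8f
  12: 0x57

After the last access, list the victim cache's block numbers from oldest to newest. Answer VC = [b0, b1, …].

VC = [9, 14, 26]

#0 0x74→b14/s2 MISS; vc=[]
#1 0x48→b9/s1 MISS; vc=[]
#2 0x4b→b9/s1 L1-HIT; vc=[]
#3 0x4c→b9/s1 L1-HIT; vc=[]
#4 0x77→b14/s2 L1-HIT; vc=[]
#5 0x75→b14/s2 L1-HIT; vc=[]
#6 0x4a→b9/s1 L1-HIT; vc=[]
#7 0x74→b14/s2 L1-HIT; vc=[]
#8 0x8a→b17/s1 MISS; vc=[9]
#9 0xd4→b26/s2 MISS; vc=[9,14]
#10 0x4b→b9/s1 VC-HIT; vc=[17,14]
#11 0x8f→b17/s1 VC-HIT; vc=[9,14]
#12 0x57→b10/s2 MISS; vc=[9,14,26]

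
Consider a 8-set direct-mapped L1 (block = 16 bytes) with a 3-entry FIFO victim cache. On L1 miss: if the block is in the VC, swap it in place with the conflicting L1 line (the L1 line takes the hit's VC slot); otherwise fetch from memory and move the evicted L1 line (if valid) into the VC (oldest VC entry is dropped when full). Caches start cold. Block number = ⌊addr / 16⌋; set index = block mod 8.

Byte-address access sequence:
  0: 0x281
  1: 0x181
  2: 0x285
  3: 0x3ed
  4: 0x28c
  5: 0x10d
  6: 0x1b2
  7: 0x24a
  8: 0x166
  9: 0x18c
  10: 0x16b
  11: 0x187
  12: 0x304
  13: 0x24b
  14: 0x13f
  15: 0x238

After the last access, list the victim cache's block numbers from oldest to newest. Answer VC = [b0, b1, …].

0: 0x281 (blk 40, set 0) → MISS  vc=[]
1: 0x181 (blk 24, set 0) → MISS  vc=[40]
2: 0x285 (blk 40, set 0) → VC-HIT  vc=[24]
3: 0x3ed (blk 62, set 6) → MISS  vc=[24]
4: 0x28c (blk 40, set 0) → L1-HIT  vc=[24]
5: 0x10d (blk 16, set 0) → MISS  vc=[24, 40]
6: 0x1b2 (blk 27, set 3) → MISS  vc=[24, 40]
7: 0x24a (blk 36, set 4) → MISS  vc=[24, 40]
8: 0x166 (blk 22, set 6) → MISS  vc=[24, 40, 62]
9: 0x18c (blk 24, set 0) → VC-HIT  vc=[16, 40, 62]
10: 0x16b (blk 22, set 6) → L1-HIT  vc=[16, 40, 62]
11: 0x187 (blk 24, set 0) → L1-HIT  vc=[16, 40, 62]
12: 0x304 (blk 48, set 0) → MISS  vc=[40, 62, 24]
13: 0x24b (blk 36, set 4) → L1-HIT  vc=[40, 62, 24]
14: 0x13f (blk 19, set 3) → MISS  vc=[62, 24, 27]
15: 0x238 (blk 35, set 3) → MISS  vc=[24, 27, 19]

VC = [24, 27, 19]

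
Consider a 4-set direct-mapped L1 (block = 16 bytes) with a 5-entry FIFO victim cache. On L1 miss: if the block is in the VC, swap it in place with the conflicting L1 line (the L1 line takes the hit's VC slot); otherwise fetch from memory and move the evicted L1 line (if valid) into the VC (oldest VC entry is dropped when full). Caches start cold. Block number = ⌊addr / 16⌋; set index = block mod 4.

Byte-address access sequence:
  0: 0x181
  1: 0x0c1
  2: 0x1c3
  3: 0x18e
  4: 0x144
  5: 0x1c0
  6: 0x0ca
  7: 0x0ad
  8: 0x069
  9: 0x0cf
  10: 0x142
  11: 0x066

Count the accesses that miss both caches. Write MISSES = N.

0: 0x181 (blk 24, set 0) → MISS  vc=[]
1: 0xc1 (blk 12, set 0) → MISS  vc=[24]
2: 0x1c3 (blk 28, set 0) → MISS  vc=[24, 12]
3: 0x18e (blk 24, set 0) → VC-HIT  vc=[28, 12]
4: 0x144 (blk 20, set 0) → MISS  vc=[28, 12, 24]
5: 0x1c0 (blk 28, set 0) → VC-HIT  vc=[20, 12, 24]
6: 0xca (blk 12, set 0) → VC-HIT  vc=[20, 28, 24]
7: 0xad (blk 10, set 2) → MISS  vc=[20, 28, 24]
8: 0x69 (blk 6, set 2) → MISS  vc=[20, 28, 24, 10]
9: 0xcf (blk 12, set 0) → L1-HIT  vc=[20, 28, 24, 10]
10: 0x142 (blk 20, set 0) → VC-HIT  vc=[12, 28, 24, 10]
11: 0x66 (blk 6, set 2) → L1-HIT  vc=[12, 28, 24, 10]

MISSES = 6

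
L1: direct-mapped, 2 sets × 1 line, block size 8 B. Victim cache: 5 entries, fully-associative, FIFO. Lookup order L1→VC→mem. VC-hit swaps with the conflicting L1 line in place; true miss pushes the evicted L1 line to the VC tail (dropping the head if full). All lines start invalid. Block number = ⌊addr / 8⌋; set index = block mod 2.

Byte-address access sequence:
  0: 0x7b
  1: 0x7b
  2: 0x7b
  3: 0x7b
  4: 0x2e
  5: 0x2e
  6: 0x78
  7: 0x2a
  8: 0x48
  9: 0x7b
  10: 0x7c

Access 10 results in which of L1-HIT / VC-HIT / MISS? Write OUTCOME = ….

0: 0x7b (blk 15, set 1) → MISS  vc=[]
1: 0x7b (blk 15, set 1) → L1-HIT  vc=[]
2: 0x7b (blk 15, set 1) → L1-HIT  vc=[]
3: 0x7b (blk 15, set 1) → L1-HIT  vc=[]
4: 0x2e (blk 5, set 1) → MISS  vc=[15]
5: 0x2e (blk 5, set 1) → L1-HIT  vc=[15]
6: 0x78 (blk 15, set 1) → VC-HIT  vc=[5]
7: 0x2a (blk 5, set 1) → VC-HIT  vc=[15]
8: 0x48 (blk 9, set 1) → MISS  vc=[15, 5]
9: 0x7b (blk 15, set 1) → VC-HIT  vc=[9, 5]
10: 0x7c (blk 15, set 1) → L1-HIT  vc=[9, 5]

OUTCOME = L1-HIT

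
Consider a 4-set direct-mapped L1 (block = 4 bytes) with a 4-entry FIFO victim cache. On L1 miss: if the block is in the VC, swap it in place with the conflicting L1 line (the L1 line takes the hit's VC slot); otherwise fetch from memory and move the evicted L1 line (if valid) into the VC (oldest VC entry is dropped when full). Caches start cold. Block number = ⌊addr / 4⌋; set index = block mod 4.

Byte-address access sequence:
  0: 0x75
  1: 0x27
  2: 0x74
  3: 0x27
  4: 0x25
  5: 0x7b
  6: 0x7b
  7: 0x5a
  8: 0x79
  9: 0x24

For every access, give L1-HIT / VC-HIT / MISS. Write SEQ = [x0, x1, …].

SEQ = [MISS, MISS, VC-HIT, VC-HIT, L1-HIT, MISS, L1-HIT, MISS, VC-HIT, L1-HIT]

  [0] addr=0x75 blk=29 s=1: MISS | VC []
  [1] addr=0x27 blk=9 s=1: MISS | VC [29]
  [2] addr=0x74 blk=29 s=1: VC-HIT | VC [9]
  [3] addr=0x27 blk=9 s=1: VC-HIT | VC [29]
  [4] addr=0x25 blk=9 s=1: L1-HIT | VC [29]
  [5] addr=0x7b blk=30 s=2: MISS | VC [29]
  [6] addr=0x7b blk=30 s=2: L1-HIT | VC [29]
  [7] addr=0x5a blk=22 s=2: MISS | VC [29, 30]
  [8] addr=0x79 blk=30 s=2: VC-HIT | VC [29, 22]
  [9] addr=0x24 blk=9 s=1: L1-HIT | VC [29, 22]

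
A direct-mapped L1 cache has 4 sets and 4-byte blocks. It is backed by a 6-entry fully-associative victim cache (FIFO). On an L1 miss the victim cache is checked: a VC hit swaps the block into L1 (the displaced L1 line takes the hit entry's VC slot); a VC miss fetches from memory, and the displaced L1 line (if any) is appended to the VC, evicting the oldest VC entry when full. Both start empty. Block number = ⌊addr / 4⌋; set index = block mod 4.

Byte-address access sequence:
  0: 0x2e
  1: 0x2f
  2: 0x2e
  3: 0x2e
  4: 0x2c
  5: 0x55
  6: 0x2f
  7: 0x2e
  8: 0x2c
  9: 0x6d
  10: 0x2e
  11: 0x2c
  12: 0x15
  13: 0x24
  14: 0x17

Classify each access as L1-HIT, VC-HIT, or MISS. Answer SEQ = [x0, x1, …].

0: 0x2e (blk 11, set 3) → MISS  vc=[]
1: 0x2f (blk 11, set 3) → L1-HIT  vc=[]
2: 0x2e (blk 11, set 3) → L1-HIT  vc=[]
3: 0x2e (blk 11, set 3) → L1-HIT  vc=[]
4: 0x2c (blk 11, set 3) → L1-HIT  vc=[]
5: 0x55 (blk 21, set 1) → MISS  vc=[]
6: 0x2f (blk 11, set 3) → L1-HIT  vc=[]
7: 0x2e (blk 11, set 3) → L1-HIT  vc=[]
8: 0x2c (blk 11, set 3) → L1-HIT  vc=[]
9: 0x6d (blk 27, set 3) → MISS  vc=[11]
10: 0x2e (blk 11, set 3) → VC-HIT  vc=[27]
11: 0x2c (blk 11, set 3) → L1-HIT  vc=[27]
12: 0x15 (blk 5, set 1) → MISS  vc=[27, 21]
13: 0x24 (blk 9, set 1) → MISS  vc=[27, 21, 5]
14: 0x17 (blk 5, set 1) → VC-HIT  vc=[27, 21, 9]

SEQ = [MISS, L1-HIT, L1-HIT, L1-HIT, L1-HIT, MISS, L1-HIT, L1-HIT, L1-HIT, MISS, VC-HIT, L1-HIT, MISS, MISS, VC-HIT]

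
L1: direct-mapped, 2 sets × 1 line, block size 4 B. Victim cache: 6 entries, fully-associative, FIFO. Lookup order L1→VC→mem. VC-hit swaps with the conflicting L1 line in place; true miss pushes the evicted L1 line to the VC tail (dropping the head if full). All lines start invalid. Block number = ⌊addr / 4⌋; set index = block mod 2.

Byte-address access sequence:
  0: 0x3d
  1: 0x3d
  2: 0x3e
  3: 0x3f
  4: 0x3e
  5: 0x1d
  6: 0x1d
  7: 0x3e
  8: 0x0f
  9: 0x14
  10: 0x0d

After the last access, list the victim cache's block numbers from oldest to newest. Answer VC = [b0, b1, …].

VC = [7, 15, 5]

  [0] addr=0x3d blk=15 s=1: MISS | VC []
  [1] addr=0x3d blk=15 s=1: L1-HIT | VC []
  [2] addr=0x3e blk=15 s=1: L1-HIT | VC []
  [3] addr=0x3f blk=15 s=1: L1-HIT | VC []
  [4] addr=0x3e blk=15 s=1: L1-HIT | VC []
  [5] addr=0x1d blk=7 s=1: MISS | VC [15]
  [6] addr=0x1d blk=7 s=1: L1-HIT | VC [15]
  [7] addr=0x3e blk=15 s=1: VC-HIT | VC [7]
  [8] addr=0xf blk=3 s=1: MISS | VC [7, 15]
  [9] addr=0x14 blk=5 s=1: MISS | VC [7, 15, 3]
  [10] addr=0xd blk=3 s=1: VC-HIT | VC [7, 15, 5]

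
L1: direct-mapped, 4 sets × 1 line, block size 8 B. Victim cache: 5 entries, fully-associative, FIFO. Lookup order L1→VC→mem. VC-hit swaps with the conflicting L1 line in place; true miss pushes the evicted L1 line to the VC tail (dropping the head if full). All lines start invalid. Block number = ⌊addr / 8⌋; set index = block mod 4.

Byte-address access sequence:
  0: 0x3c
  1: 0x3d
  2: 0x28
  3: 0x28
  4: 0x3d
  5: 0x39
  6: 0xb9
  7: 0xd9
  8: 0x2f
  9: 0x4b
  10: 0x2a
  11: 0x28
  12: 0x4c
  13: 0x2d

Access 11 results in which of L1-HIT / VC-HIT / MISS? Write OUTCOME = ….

OUTCOME = L1-HIT

0: 0x3c (blk 7, set 3) → MISS  vc=[]
1: 0x3d (blk 7, set 3) → L1-HIT  vc=[]
2: 0x28 (blk 5, set 1) → MISS  vc=[]
3: 0x28 (blk 5, set 1) → L1-HIT  vc=[]
4: 0x3d (blk 7, set 3) → L1-HIT  vc=[]
5: 0x39 (blk 7, set 3) → L1-HIT  vc=[]
6: 0xb9 (blk 23, set 3) → MISS  vc=[7]
7: 0xd9 (blk 27, set 3) → MISS  vc=[7, 23]
8: 0x2f (blk 5, set 1) → L1-HIT  vc=[7, 23]
9: 0x4b (blk 9, set 1) → MISS  vc=[7, 23, 5]
10: 0x2a (blk 5, set 1) → VC-HIT  vc=[7, 23, 9]
11: 0x28 (blk 5, set 1) → L1-HIT  vc=[7, 23, 9]
12: 0x4c (blk 9, set 1) → VC-HIT  vc=[7, 23, 5]
13: 0x2d (blk 5, set 1) → VC-HIT  vc=[7, 23, 9]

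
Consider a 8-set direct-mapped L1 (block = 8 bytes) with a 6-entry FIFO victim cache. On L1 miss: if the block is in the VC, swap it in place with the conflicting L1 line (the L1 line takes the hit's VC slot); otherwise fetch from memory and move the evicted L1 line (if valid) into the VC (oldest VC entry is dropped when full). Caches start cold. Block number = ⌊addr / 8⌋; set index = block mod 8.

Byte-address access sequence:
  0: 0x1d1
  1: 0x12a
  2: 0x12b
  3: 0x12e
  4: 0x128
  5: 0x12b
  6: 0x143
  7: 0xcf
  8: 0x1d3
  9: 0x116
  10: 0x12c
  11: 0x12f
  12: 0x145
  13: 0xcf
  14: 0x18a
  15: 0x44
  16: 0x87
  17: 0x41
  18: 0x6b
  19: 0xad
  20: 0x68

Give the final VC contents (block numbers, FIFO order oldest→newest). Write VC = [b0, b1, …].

VC = [58, 25, 40, 16, 37, 21]

  [0] addr=0x1d1 blk=58 s=2: MISS | VC []
  [1] addr=0x12a blk=37 s=5: MISS | VC []
  [2] addr=0x12b blk=37 s=5: L1-HIT | VC []
  [3] addr=0x12e blk=37 s=5: L1-HIT | VC []
  [4] addr=0x128 blk=37 s=5: L1-HIT | VC []
  [5] addr=0x12b blk=37 s=5: L1-HIT | VC []
  [6] addr=0x143 blk=40 s=0: MISS | VC []
  [7] addr=0xcf blk=25 s=1: MISS | VC []
  [8] addr=0x1d3 blk=58 s=2: L1-HIT | VC []
  [9] addr=0x116 blk=34 s=2: MISS | VC [58]
  [10] addr=0x12c blk=37 s=5: L1-HIT | VC [58]
  [11] addr=0x12f blk=37 s=5: L1-HIT | VC [58]
  [12] addr=0x145 blk=40 s=0: L1-HIT | VC [58]
  [13] addr=0xcf blk=25 s=1: L1-HIT | VC [58]
  [14] addr=0x18a blk=49 s=1: MISS | VC [58, 25]
  [15] addr=0x44 blk=8 s=0: MISS | VC [58, 25, 40]
  [16] addr=0x87 blk=16 s=0: MISS | VC [58, 25, 40, 8]
  [17] addr=0x41 blk=8 s=0: VC-HIT | VC [58, 25, 40, 16]
  [18] addr=0x6b blk=13 s=5: MISS | VC [58, 25, 40, 16, 37]
  [19] addr=0xad blk=21 s=5: MISS | VC [58, 25, 40, 16, 37, 13]
  [20] addr=0x68 blk=13 s=5: VC-HIT | VC [58, 25, 40, 16, 37, 21]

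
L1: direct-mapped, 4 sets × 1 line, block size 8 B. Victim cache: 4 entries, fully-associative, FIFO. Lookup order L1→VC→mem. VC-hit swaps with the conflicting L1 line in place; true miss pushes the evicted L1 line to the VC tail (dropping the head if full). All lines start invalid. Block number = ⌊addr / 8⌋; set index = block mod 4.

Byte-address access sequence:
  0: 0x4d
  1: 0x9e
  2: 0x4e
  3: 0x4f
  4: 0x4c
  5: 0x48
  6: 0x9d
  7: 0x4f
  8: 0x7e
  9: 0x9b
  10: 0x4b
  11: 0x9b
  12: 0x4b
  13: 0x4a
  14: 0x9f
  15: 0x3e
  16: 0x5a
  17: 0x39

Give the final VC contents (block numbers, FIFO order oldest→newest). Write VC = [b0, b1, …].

#0 0x4d→b9/s1 MISS; vc=[]
#1 0x9e→b19/s3 MISS; vc=[]
#2 0x4e→b9/s1 L1-HIT; vc=[]
#3 0x4f→b9/s1 L1-HIT; vc=[]
#4 0x4c→b9/s1 L1-HIT; vc=[]
#5 0x48→b9/s1 L1-HIT; vc=[]
#6 0x9d→b19/s3 L1-HIT; vc=[]
#7 0x4f→b9/s1 L1-HIT; vc=[]
#8 0x7e→b15/s3 MISS; vc=[19]
#9 0x9b→b19/s3 VC-HIT; vc=[15]
#10 0x4b→b9/s1 L1-HIT; vc=[15]
#11 0x9b→b19/s3 L1-HIT; vc=[15]
#12 0x4b→b9/s1 L1-HIT; vc=[15]
#13 0x4a→b9/s1 L1-HIT; vc=[15]
#14 0x9f→b19/s3 L1-HIT; vc=[15]
#15 0x3e→b7/s3 MISS; vc=[15,19]
#16 0x5a→b11/s3 MISS; vc=[15,19,7]
#17 0x39→b7/s3 VC-HIT; vc=[15,19,11]

VC = [15, 19, 11]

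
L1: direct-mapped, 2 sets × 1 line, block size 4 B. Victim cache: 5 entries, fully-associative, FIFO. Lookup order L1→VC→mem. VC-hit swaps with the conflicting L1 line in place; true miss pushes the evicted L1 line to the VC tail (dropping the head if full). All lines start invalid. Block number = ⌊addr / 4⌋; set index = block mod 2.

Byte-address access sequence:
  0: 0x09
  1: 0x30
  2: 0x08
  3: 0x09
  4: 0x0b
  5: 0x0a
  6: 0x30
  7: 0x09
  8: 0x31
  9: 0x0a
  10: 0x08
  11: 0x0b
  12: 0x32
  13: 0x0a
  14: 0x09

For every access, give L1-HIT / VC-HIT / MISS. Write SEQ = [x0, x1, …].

SEQ = [MISS, MISS, VC-HIT, L1-HIT, L1-HIT, L1-HIT, VC-HIT, VC-HIT, VC-HIT, VC-HIT, L1-HIT, L1-HIT, VC-HIT, VC-HIT, L1-HIT]

0: 0x9 (blk 2, set 0) → MISS  vc=[]
1: 0x30 (blk 12, set 0) → MISS  vc=[2]
2: 0x8 (blk 2, set 0) → VC-HIT  vc=[12]
3: 0x9 (blk 2, set 0) → L1-HIT  vc=[12]
4: 0xb (blk 2, set 0) → L1-HIT  vc=[12]
5: 0xa (blk 2, set 0) → L1-HIT  vc=[12]
6: 0x30 (blk 12, set 0) → VC-HIT  vc=[2]
7: 0x9 (blk 2, set 0) → VC-HIT  vc=[12]
8: 0x31 (blk 12, set 0) → VC-HIT  vc=[2]
9: 0xa (blk 2, set 0) → VC-HIT  vc=[12]
10: 0x8 (blk 2, set 0) → L1-HIT  vc=[12]
11: 0xb (blk 2, set 0) → L1-HIT  vc=[12]
12: 0x32 (blk 12, set 0) → VC-HIT  vc=[2]
13: 0xa (blk 2, set 0) → VC-HIT  vc=[12]
14: 0x9 (blk 2, set 0) → L1-HIT  vc=[12]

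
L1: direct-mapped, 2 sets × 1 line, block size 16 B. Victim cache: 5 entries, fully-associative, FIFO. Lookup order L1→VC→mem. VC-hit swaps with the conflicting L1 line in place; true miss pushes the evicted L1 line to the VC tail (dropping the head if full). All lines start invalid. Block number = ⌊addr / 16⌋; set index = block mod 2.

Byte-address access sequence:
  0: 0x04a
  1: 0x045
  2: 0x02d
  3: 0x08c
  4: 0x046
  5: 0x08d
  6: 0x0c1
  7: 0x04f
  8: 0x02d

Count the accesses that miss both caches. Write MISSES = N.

MISSES = 4

0: 0x4a (blk 4, set 0) → MISS  vc=[]
1: 0x45 (blk 4, set 0) → L1-HIT  vc=[]
2: 0x2d (blk 2, set 0) → MISS  vc=[4]
3: 0x8c (blk 8, set 0) → MISS  vc=[4, 2]
4: 0x46 (blk 4, set 0) → VC-HIT  vc=[8, 2]
5: 0x8d (blk 8, set 0) → VC-HIT  vc=[4, 2]
6: 0xc1 (blk 12, set 0) → MISS  vc=[4, 2, 8]
7: 0x4f (blk 4, set 0) → VC-HIT  vc=[12, 2, 8]
8: 0x2d (blk 2, set 0) → VC-HIT  vc=[12, 4, 8]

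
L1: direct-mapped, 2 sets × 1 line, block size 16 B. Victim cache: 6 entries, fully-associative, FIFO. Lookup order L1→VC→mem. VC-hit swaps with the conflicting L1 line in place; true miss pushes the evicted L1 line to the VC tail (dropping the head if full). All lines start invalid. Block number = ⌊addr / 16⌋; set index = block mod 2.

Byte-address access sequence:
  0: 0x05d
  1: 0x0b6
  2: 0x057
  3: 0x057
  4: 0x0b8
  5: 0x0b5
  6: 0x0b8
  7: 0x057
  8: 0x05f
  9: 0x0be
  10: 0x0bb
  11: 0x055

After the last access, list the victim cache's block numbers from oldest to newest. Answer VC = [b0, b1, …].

VC = [11]

  [0] addr=0x5d blk=5 s=1: MISS | VC []
  [1] addr=0xb6 blk=11 s=1: MISS | VC [5]
  [2] addr=0x57 blk=5 s=1: VC-HIT | VC [11]
  [3] addr=0x57 blk=5 s=1: L1-HIT | VC [11]
  [4] addr=0xb8 blk=11 s=1: VC-HIT | VC [5]
  [5] addr=0xb5 blk=11 s=1: L1-HIT | VC [5]
  [6] addr=0xb8 blk=11 s=1: L1-HIT | VC [5]
  [7] addr=0x57 blk=5 s=1: VC-HIT | VC [11]
  [8] addr=0x5f blk=5 s=1: L1-HIT | VC [11]
  [9] addr=0xbe blk=11 s=1: VC-HIT | VC [5]
  [10] addr=0xbb blk=11 s=1: L1-HIT | VC [5]
  [11] addr=0x55 blk=5 s=1: VC-HIT | VC [11]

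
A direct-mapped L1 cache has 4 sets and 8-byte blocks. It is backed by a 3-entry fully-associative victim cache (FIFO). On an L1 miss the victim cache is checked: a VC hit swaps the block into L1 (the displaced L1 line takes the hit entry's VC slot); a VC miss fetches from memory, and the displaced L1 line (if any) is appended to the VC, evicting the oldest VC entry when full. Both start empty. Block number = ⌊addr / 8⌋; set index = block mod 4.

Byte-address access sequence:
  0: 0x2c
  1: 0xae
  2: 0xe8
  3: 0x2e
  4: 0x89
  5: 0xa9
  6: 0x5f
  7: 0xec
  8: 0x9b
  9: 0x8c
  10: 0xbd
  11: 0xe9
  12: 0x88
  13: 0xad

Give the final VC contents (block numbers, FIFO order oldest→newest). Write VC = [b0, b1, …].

VC = [19, 29, 17]

#0 0x2c→b5/s1 MISS; vc=[]
#1 0xae→b21/s1 MISS; vc=[5]
#2 0xe8→b29/s1 MISS; vc=[5,21]
#3 0x2e→b5/s1 VC-HIT; vc=[29,21]
#4 0x89→b17/s1 MISS; vc=[29,21,5]
#5 0xa9→b21/s1 VC-HIT; vc=[29,17,5]
#6 0x5f→b11/s3 MISS; vc=[29,17,5]
#7 0xec→b29/s1 VC-HIT; vc=[21,17,5]
#8 0x9b→b19/s3 MISS; vc=[17,5,11]
#9 0x8c→b17/s1 VC-HIT; vc=[29,5,11]
#10 0xbd→b23/s3 MISS; vc=[5,11,19]
#11 0xe9→b29/s1 MISS; vc=[11,19,17]
#12 0x88→b17/s1 VC-HIT; vc=[11,19,29]
#13 0xad→b21/s1 MISS; vc=[19,29,17]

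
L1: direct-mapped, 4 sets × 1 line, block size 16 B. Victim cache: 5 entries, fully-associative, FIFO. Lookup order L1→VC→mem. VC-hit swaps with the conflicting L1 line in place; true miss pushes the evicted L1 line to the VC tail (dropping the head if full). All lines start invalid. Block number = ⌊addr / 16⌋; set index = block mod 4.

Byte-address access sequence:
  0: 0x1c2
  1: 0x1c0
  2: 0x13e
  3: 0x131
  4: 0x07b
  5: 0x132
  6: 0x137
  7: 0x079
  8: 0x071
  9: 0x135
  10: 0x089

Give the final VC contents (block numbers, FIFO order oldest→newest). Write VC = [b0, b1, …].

VC = [7, 28]

  [0] addr=0x1c2 blk=28 s=0: MISS | VC []
  [1] addr=0x1c0 blk=28 s=0: L1-HIT | VC []
  [2] addr=0x13e blk=19 s=3: MISS | VC []
  [3] addr=0x131 blk=19 s=3: L1-HIT | VC []
  [4] addr=0x7b blk=7 s=3: MISS | VC [19]
  [5] addr=0x132 blk=19 s=3: VC-HIT | VC [7]
  [6] addr=0x137 blk=19 s=3: L1-HIT | VC [7]
  [7] addr=0x79 blk=7 s=3: VC-HIT | VC [19]
  [8] addr=0x71 blk=7 s=3: L1-HIT | VC [19]
  [9] addr=0x135 blk=19 s=3: VC-HIT | VC [7]
  [10] addr=0x89 blk=8 s=0: MISS | VC [7, 28]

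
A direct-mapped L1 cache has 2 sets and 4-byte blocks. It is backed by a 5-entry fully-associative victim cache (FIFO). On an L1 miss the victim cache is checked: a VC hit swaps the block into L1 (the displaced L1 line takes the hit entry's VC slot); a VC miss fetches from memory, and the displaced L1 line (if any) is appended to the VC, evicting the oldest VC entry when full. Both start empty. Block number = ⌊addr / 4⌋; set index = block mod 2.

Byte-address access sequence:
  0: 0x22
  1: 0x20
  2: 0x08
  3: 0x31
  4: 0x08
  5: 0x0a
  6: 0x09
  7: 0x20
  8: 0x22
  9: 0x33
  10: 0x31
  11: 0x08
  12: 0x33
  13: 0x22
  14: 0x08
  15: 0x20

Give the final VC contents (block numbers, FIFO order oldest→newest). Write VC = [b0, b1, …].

VC = [2, 12]

  [0] addr=0x22 blk=8 s=0: MISS | VC []
  [1] addr=0x20 blk=8 s=0: L1-HIT | VC []
  [2] addr=0x8 blk=2 s=0: MISS | VC [8]
  [3] addr=0x31 blk=12 s=0: MISS | VC [8, 2]
  [4] addr=0x8 blk=2 s=0: VC-HIT | VC [8, 12]
  [5] addr=0xa blk=2 s=0: L1-HIT | VC [8, 12]
  [6] addr=0x9 blk=2 s=0: L1-HIT | VC [8, 12]
  [7] addr=0x20 blk=8 s=0: VC-HIT | VC [2, 12]
  [8] addr=0x22 blk=8 s=0: L1-HIT | VC [2, 12]
  [9] addr=0x33 blk=12 s=0: VC-HIT | VC [2, 8]
  [10] addr=0x31 blk=12 s=0: L1-HIT | VC [2, 8]
  [11] addr=0x8 blk=2 s=0: VC-HIT | VC [12, 8]
  [12] addr=0x33 blk=12 s=0: VC-HIT | VC [2, 8]
  [13] addr=0x22 blk=8 s=0: VC-HIT | VC [2, 12]
  [14] addr=0x8 blk=2 s=0: VC-HIT | VC [8, 12]
  [15] addr=0x20 blk=8 s=0: VC-HIT | VC [2, 12]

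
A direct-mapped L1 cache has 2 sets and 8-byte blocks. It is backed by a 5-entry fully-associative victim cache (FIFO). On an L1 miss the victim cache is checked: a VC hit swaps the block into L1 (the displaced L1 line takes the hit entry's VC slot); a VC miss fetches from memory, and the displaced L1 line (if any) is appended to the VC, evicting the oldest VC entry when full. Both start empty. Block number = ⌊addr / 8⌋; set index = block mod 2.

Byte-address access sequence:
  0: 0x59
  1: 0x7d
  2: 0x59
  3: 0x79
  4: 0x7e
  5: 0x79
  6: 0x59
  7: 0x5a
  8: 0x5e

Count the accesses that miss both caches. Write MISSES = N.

0: 0x59 (blk 11, set 1) → MISS  vc=[]
1: 0x7d (blk 15, set 1) → MISS  vc=[11]
2: 0x59 (blk 11, set 1) → VC-HIT  vc=[15]
3: 0x79 (blk 15, set 1) → VC-HIT  vc=[11]
4: 0x7e (blk 15, set 1) → L1-HIT  vc=[11]
5: 0x79 (blk 15, set 1) → L1-HIT  vc=[11]
6: 0x59 (blk 11, set 1) → VC-HIT  vc=[15]
7: 0x5a (blk 11, set 1) → L1-HIT  vc=[15]
8: 0x5e (blk 11, set 1) → L1-HIT  vc=[15]

MISSES = 2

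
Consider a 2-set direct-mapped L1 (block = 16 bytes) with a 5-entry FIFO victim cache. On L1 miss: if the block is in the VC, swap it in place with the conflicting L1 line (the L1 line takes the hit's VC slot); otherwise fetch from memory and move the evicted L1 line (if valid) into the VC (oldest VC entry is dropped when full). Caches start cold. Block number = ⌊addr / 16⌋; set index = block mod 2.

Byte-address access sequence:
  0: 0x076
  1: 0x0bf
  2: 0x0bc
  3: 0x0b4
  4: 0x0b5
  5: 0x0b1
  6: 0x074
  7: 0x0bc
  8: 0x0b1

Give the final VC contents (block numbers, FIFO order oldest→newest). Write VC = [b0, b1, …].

0: 0x76 (blk 7, set 1) → MISS  vc=[]
1: 0xbf (blk 11, set 1) → MISS  vc=[7]
2: 0xbc (blk 11, set 1) → L1-HIT  vc=[7]
3: 0xb4 (blk 11, set 1) → L1-HIT  vc=[7]
4: 0xb5 (blk 11, set 1) → L1-HIT  vc=[7]
5: 0xb1 (blk 11, set 1) → L1-HIT  vc=[7]
6: 0x74 (blk 7, set 1) → VC-HIT  vc=[11]
7: 0xbc (blk 11, set 1) → VC-HIT  vc=[7]
8: 0xb1 (blk 11, set 1) → L1-HIT  vc=[7]

VC = [7]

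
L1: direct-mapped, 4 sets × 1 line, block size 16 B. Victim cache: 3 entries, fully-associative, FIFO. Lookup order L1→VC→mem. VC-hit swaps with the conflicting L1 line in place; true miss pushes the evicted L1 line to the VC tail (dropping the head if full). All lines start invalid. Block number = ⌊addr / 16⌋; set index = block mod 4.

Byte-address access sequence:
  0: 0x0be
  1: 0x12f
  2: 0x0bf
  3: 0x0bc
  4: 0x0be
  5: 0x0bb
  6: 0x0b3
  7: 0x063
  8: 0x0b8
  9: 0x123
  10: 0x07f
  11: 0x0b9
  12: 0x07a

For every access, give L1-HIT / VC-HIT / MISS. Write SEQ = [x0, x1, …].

SEQ = [MISS, MISS, L1-HIT, L1-HIT, L1-HIT, L1-HIT, L1-HIT, MISS, L1-HIT, VC-HIT, MISS, VC-HIT, VC-HIT]

  [0] addr=0xbe blk=11 s=3: MISS | VC []
  [1] addr=0x12f blk=18 s=2: MISS | VC []
  [2] addr=0xbf blk=11 s=3: L1-HIT | VC []
  [3] addr=0xbc blk=11 s=3: L1-HIT | VC []
  [4] addr=0xbe blk=11 s=3: L1-HIT | VC []
  [5] addr=0xbb blk=11 s=3: L1-HIT | VC []
  [6] addr=0xb3 blk=11 s=3: L1-HIT | VC []
  [7] addr=0x63 blk=6 s=2: MISS | VC [18]
  [8] addr=0xb8 blk=11 s=3: L1-HIT | VC [18]
  [9] addr=0x123 blk=18 s=2: VC-HIT | VC [6]
  [10] addr=0x7f blk=7 s=3: MISS | VC [6, 11]
  [11] addr=0xb9 blk=11 s=3: VC-HIT | VC [6, 7]
  [12] addr=0x7a blk=7 s=3: VC-HIT | VC [6, 11]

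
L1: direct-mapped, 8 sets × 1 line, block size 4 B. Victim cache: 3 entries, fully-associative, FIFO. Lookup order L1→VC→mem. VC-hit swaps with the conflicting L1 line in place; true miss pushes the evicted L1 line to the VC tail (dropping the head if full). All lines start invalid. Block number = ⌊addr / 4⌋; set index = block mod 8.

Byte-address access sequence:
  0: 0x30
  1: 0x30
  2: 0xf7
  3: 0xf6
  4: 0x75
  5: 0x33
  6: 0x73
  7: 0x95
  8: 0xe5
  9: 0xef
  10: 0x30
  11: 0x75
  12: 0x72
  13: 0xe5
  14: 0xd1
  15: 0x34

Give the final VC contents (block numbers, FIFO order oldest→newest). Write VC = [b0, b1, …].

VC = [37, 28, 29]

0: 0x30 (blk 12, set 4) → MISS  vc=[]
1: 0x30 (blk 12, set 4) → L1-HIT  vc=[]
2: 0xf7 (blk 61, set 5) → MISS  vc=[]
3: 0xf6 (blk 61, set 5) → L1-HIT  vc=[]
4: 0x75 (blk 29, set 5) → MISS  vc=[61]
5: 0x33 (blk 12, set 4) → L1-HIT  vc=[61]
6: 0x73 (blk 28, set 4) → MISS  vc=[61, 12]
7: 0x95 (blk 37, set 5) → MISS  vc=[61, 12, 29]
8: 0xe5 (blk 57, set 1) → MISS  vc=[61, 12, 29]
9: 0xef (blk 59, set 3) → MISS  vc=[61, 12, 29]
10: 0x30 (blk 12, set 4) → VC-HIT  vc=[61, 28, 29]
11: 0x75 (blk 29, set 5) → VC-HIT  vc=[61, 28, 37]
12: 0x72 (blk 28, set 4) → VC-HIT  vc=[61, 12, 37]
13: 0xe5 (blk 57, set 1) → L1-HIT  vc=[61, 12, 37]
14: 0xd1 (blk 52, set 4) → MISS  vc=[12, 37, 28]
15: 0x34 (blk 13, set 5) → MISS  vc=[37, 28, 29]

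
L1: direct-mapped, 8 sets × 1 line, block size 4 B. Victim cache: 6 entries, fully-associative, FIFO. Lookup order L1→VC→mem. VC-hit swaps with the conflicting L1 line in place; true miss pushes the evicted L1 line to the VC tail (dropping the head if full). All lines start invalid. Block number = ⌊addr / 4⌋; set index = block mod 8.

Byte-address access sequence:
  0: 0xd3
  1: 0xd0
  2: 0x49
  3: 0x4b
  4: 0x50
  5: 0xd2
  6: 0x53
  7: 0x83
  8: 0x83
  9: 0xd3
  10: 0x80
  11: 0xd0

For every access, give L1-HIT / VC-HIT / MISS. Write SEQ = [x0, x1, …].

0: 0xd3 (blk 52, set 4) → MISS  vc=[]
1: 0xd0 (blk 52, set 4) → L1-HIT  vc=[]
2: 0x49 (blk 18, set 2) → MISS  vc=[]
3: 0x4b (blk 18, set 2) → L1-HIT  vc=[]
4: 0x50 (blk 20, set 4) → MISS  vc=[52]
5: 0xd2 (blk 52, set 4) → VC-HIT  vc=[20]
6: 0x53 (blk 20, set 4) → VC-HIT  vc=[52]
7: 0x83 (blk 32, set 0) → MISS  vc=[52]
8: 0x83 (blk 32, set 0) → L1-HIT  vc=[52]
9: 0xd3 (blk 52, set 4) → VC-HIT  vc=[20]
10: 0x80 (blk 32, set 0) → L1-HIT  vc=[20]
11: 0xd0 (blk 52, set 4) → L1-HIT  vc=[20]

SEQ = [MISS, L1-HIT, MISS, L1-HIT, MISS, VC-HIT, VC-HIT, MISS, L1-HIT, VC-HIT, L1-HIT, L1-HIT]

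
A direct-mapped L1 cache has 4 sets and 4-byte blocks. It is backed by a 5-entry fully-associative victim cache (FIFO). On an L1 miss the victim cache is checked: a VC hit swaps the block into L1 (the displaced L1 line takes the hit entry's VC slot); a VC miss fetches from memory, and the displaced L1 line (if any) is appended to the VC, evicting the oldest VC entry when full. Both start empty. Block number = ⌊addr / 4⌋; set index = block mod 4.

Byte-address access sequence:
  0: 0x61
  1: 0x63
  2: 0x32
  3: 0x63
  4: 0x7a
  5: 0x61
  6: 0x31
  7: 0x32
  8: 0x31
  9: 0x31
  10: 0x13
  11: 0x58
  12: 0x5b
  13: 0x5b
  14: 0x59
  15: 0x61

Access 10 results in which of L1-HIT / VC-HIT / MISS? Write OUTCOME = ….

#0 0x61→b24/s0 MISS; vc=[]
#1 0x63→b24/s0 L1-HIT; vc=[]
#2 0x32→b12/s0 MISS; vc=[24]
#3 0x63→b24/s0 VC-HIT; vc=[12]
#4 0x7a→b30/s2 MISS; vc=[12]
#5 0x61→b24/s0 L1-HIT; vc=[12]
#6 0x31→b12/s0 VC-HIT; vc=[24]
#7 0x32→b12/s0 L1-HIT; vc=[24]
#8 0x31→b12/s0 L1-HIT; vc=[24]
#9 0x31→b12/s0 L1-HIT; vc=[24]
#10 0x13→b4/s0 MISS; vc=[24,12]
#11 0x58→b22/s2 MISS; vc=[24,12,30]
#12 0x5b→b22/s2 L1-HIT; vc=[24,12,30]
#13 0x5b→b22/s2 L1-HIT; vc=[24,12,30]
#14 0x59→b22/s2 L1-HIT; vc=[24,12,30]
#15 0x61→b24/s0 VC-HIT; vc=[4,12,30]

OUTCOME = MISS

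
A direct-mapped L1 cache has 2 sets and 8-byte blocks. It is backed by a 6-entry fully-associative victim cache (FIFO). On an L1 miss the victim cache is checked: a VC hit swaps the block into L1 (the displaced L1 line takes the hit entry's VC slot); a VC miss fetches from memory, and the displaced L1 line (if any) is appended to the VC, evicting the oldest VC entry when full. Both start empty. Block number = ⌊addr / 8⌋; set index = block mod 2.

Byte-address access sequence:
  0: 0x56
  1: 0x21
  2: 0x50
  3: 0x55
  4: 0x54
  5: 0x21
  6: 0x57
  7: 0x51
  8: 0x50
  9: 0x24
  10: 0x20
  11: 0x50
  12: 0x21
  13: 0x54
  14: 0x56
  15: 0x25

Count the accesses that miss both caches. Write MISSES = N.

MISSES = 2

  [0] addr=0x56 blk=10 s=0: MISS | VC []
  [1] addr=0x21 blk=4 s=0: MISS | VC [10]
  [2] addr=0x50 blk=10 s=0: VC-HIT | VC [4]
  [3] addr=0x55 blk=10 s=0: L1-HIT | VC [4]
  [4] addr=0x54 blk=10 s=0: L1-HIT | VC [4]
  [5] addr=0x21 blk=4 s=0: VC-HIT | VC [10]
  [6] addr=0x57 blk=10 s=0: VC-HIT | VC [4]
  [7] addr=0x51 blk=10 s=0: L1-HIT | VC [4]
  [8] addr=0x50 blk=10 s=0: L1-HIT | VC [4]
  [9] addr=0x24 blk=4 s=0: VC-HIT | VC [10]
  [10] addr=0x20 blk=4 s=0: L1-HIT | VC [10]
  [11] addr=0x50 blk=10 s=0: VC-HIT | VC [4]
  [12] addr=0x21 blk=4 s=0: VC-HIT | VC [10]
  [13] addr=0x54 blk=10 s=0: VC-HIT | VC [4]
  [14] addr=0x56 blk=10 s=0: L1-HIT | VC [4]
  [15] addr=0x25 blk=4 s=0: VC-HIT | VC [10]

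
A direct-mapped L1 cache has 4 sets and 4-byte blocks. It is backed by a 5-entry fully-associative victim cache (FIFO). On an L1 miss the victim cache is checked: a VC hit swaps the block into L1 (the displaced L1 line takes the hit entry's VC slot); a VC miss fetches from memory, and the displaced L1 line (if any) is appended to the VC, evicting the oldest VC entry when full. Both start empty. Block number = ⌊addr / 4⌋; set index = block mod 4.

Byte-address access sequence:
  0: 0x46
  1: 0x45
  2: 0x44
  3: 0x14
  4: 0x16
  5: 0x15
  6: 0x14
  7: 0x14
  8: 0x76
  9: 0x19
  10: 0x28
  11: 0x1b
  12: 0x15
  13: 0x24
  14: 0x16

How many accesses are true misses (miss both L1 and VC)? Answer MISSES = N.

  [0] addr=0x46 blk=17 s=1: MISS | VC []
  [1] addr=0x45 blk=17 s=1: L1-HIT | VC []
  [2] addr=0x44 blk=17 s=1: L1-HIT | VC []
  [3] addr=0x14 blk=5 s=1: MISS | VC [17]
  [4] addr=0x16 blk=5 s=1: L1-HIT | VC [17]
  [5] addr=0x15 blk=5 s=1: L1-HIT | VC [17]
  [6] addr=0x14 blk=5 s=1: L1-HIT | VC [17]
  [7] addr=0x14 blk=5 s=1: L1-HIT | VC [17]
  [8] addr=0x76 blk=29 s=1: MISS | VC [17, 5]
  [9] addr=0x19 blk=6 s=2: MISS | VC [17, 5]
  [10] addr=0x28 blk=10 s=2: MISS | VC [17, 5, 6]
  [11] addr=0x1b blk=6 s=2: VC-HIT | VC [17, 5, 10]
  [12] addr=0x15 blk=5 s=1: VC-HIT | VC [17, 29, 10]
  [13] addr=0x24 blk=9 s=1: MISS | VC [17, 29, 10, 5]
  [14] addr=0x16 blk=5 s=1: VC-HIT | VC [17, 29, 10, 9]

MISSES = 6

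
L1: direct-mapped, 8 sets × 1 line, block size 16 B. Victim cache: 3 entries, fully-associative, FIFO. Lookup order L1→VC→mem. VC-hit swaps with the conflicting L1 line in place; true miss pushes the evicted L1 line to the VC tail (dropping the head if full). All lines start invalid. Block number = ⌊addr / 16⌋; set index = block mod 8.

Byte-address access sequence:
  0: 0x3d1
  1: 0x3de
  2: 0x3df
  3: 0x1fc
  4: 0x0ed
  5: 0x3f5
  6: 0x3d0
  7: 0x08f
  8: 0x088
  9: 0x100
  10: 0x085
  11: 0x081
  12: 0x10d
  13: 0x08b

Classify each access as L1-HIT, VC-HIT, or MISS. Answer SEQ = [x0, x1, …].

SEQ = [MISS, L1-HIT, L1-HIT, MISS, MISS, MISS, L1-HIT, MISS, L1-HIT, MISS, VC-HIT, L1-HIT, VC-HIT, VC-HIT]

  [0] addr=0x3d1 blk=61 s=5: MISS | VC []
  [1] addr=0x3de blk=61 s=5: L1-HIT | VC []
  [2] addr=0x3df blk=61 s=5: L1-HIT | VC []
  [3] addr=0x1fc blk=31 s=7: MISS | VC []
  [4] addr=0xed blk=14 s=6: MISS | VC []
  [5] addr=0x3f5 blk=63 s=7: MISS | VC [31]
  [6] addr=0x3d0 blk=61 s=5: L1-HIT | VC [31]
  [7] addr=0x8f blk=8 s=0: MISS | VC [31]
  [8] addr=0x88 blk=8 s=0: L1-HIT | VC [31]
  [9] addr=0x100 blk=16 s=0: MISS | VC [31, 8]
  [10] addr=0x85 blk=8 s=0: VC-HIT | VC [31, 16]
  [11] addr=0x81 blk=8 s=0: L1-HIT | VC [31, 16]
  [12] addr=0x10d blk=16 s=0: VC-HIT | VC [31, 8]
  [13] addr=0x8b blk=8 s=0: VC-HIT | VC [31, 16]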